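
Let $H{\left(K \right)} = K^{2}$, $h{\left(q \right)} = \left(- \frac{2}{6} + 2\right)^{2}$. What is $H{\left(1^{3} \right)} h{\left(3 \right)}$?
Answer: $\frac{25}{9} \approx 2.7778$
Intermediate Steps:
$h{\left(q \right)} = \frac{25}{9}$ ($h{\left(q \right)} = \left(\left(-2\right) \frac{1}{6} + 2\right)^{2} = \left(- \frac{1}{3} + 2\right)^{2} = \left(\frac{5}{3}\right)^{2} = \frac{25}{9}$)
$H{\left(1^{3} \right)} h{\left(3 \right)} = \left(1^{3}\right)^{2} \cdot \frac{25}{9} = 1^{2} \cdot \frac{25}{9} = 1 \cdot \frac{25}{9} = \frac{25}{9}$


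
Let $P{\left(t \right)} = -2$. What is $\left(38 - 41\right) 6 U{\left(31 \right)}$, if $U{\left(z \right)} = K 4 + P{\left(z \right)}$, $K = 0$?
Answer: $36$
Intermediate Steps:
$U{\left(z \right)} = -2$ ($U{\left(z \right)} = 0 \cdot 4 - 2 = 0 - 2 = -2$)
$\left(38 - 41\right) 6 U{\left(31 \right)} = \left(38 - 41\right) 6 \left(-2\right) = \left(-3\right) 6 \left(-2\right) = \left(-18\right) \left(-2\right) = 36$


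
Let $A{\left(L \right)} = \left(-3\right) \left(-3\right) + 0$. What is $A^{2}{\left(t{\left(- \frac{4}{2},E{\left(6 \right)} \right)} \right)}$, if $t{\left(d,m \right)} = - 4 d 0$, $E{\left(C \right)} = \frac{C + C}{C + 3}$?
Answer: $81$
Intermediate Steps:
$E{\left(C \right)} = \frac{2 C}{3 + C}$
$t{\left(d,m \right)} = 0$
$A{\left(L \right)} = 9$ ($A{\left(L \right)} = 9 + 0 = 9$)
$A^{2}{\left(t{\left(- \frac{4}{2},E{\left(6 \right)} \right)} \right)} = 9^{2} = 81$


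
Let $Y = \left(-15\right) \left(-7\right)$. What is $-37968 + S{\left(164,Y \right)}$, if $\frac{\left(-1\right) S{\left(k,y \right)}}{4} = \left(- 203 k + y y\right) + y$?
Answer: $50680$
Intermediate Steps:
$Y = 105$
$S{\left(k,y \right)} = - 4 y - 4 y^{2} + 812 k$ ($S{\left(k,y \right)} = - 4 \left(\left(- 203 k + y y\right) + y\right) = - 4 \left(\left(- 203 k + y^{2}\right) + y\right) = - 4 \left(\left(y^{2} - 203 k\right) + y\right) = - 4 \left(y + y^{2} - 203 k\right) = - 4 y - 4 y^{2} + 812 k$)
$-37968 + S{\left(164,Y \right)} = -37968 - \left(-132748 + 44100\right) = -37968 - -88648 = -37968 + 88648 = 50680$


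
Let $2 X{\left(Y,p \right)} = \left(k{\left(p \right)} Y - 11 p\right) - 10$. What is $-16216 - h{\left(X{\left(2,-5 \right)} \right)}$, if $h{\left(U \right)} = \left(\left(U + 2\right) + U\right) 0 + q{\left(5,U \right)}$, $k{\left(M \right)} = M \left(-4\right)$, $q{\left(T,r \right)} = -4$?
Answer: $-16212$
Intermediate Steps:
$k{\left(M \right)} = - 4 M$
$X{\left(Y,p \right)} = -5 - \frac{11 p}{2} - 2 Y p$ ($X{\left(Y,p \right)} = \frac{\left(- 4 p Y - 11 p\right) - 10}{2} = \frac{\left(- 4 Y p - 11 p\right) - 10}{2} = \frac{\left(- 11 p - 4 Y p\right) - 10}{2} = \frac{-10 - 11 p - 4 Y p}{2} = -5 - \frac{11 p}{2} - 2 Y p$)
$h{\left(U \right)} = -4$ ($h{\left(U \right)} = \left(\left(U + 2\right) + U\right) 0 - 4 = \left(\left(2 + U\right) + U\right) 0 - 4 = \left(2 + 2 U\right) 0 - 4 = 0 - 4 = -4$)
$-16216 - h{\left(X{\left(2,-5 \right)} \right)} = -16216 - -4 = -16216 + 4 = -16212$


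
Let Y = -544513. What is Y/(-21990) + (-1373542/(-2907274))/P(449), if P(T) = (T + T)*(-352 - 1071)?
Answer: 252863101477607921/10211803362851505 ≈ 24.762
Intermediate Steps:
P(T) = -2846*T (P(T) = (2*T)*(-1423) = -2846*T)
Y/(-21990) + (-1373542/(-2907274))/P(449) = -544513/(-21990) + (-1373542/(-2907274))/((-2846*449)) = -544513*(-1/21990) - 1373542*(-1/2907274)/(-1277854) = 544513/21990 + (686771/1453637)*(-1/1277854) = 544513/21990 - 686771/1857535854998 = 252863101477607921/10211803362851505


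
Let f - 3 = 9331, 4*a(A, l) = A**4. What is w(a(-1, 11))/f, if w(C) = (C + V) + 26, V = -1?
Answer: 101/37336 ≈ 0.0027052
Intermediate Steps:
a(A, l) = A**4/4
f = 9334 (f = 3 + 9331 = 9334)
w(C) = 25 + C (w(C) = (C - 1) + 26 = (-1 + C) + 26 = 25 + C)
w(a(-1, 11))/f = (25 + (1/4)*(-1)**4)/9334 = (25 + (1/4)*1)*(1/9334) = (25 + 1/4)*(1/9334) = (101/4)*(1/9334) = 101/37336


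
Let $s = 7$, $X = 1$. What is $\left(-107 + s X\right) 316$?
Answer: $-31600$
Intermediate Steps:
$\left(-107 + s X\right) 316 = \left(-107 + 7 \cdot 1\right) 316 = \left(-107 + 7\right) 316 = \left(-100\right) 316 = -31600$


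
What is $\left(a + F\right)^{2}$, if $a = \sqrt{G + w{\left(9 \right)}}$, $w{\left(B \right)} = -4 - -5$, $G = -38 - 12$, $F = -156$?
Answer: $24287 - 2184 i \approx 24287.0 - 2184.0 i$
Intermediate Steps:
$G = -50$ ($G = -38 - 12 = -50$)
$w{\left(B \right)} = 1$ ($w{\left(B \right)} = -4 + 5 = 1$)
$a = 7 i$ ($a = \sqrt{-50 + 1} = \sqrt{-49} = 7 i \approx 7.0 i$)
$\left(a + F\right)^{2} = \left(7 i - 156\right)^{2} = \left(-156 + 7 i\right)^{2}$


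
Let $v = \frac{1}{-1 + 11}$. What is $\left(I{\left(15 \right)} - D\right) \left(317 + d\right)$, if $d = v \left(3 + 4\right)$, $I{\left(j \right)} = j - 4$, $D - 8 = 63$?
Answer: $-19062$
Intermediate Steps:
$D = 71$ ($D = 8 + 63 = 71$)
$I{\left(j \right)} = -4 + j$
$v = \frac{1}{10} \approx 0.1$
$d = \frac{7}{10}$ ($d = \frac{3 + 4}{10} = \frac{1}{10} \cdot 7 = \frac{7}{10} \approx 0.7$)
$\left(I{\left(15 \right)} - D\right) \left(317 + d\right) = \left(\left(-4 + 15\right) - 71\right) \left(317 + \frac{7}{10}\right) = \left(11 - 71\right) \frac{3177}{10} = \left(-60\right) \frac{3177}{10} = -19062$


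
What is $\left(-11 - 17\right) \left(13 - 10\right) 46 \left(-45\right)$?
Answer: $173880$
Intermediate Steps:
$\left(-11 - 17\right) \left(13 - 10\right) 46 \left(-45\right) = \left(-28\right) 3 \cdot 46 \left(-45\right) = \left(-84\right) 46 \left(-45\right) = \left(-3864\right) \left(-45\right) = 173880$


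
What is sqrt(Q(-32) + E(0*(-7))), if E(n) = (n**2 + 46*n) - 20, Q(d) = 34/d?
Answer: I*sqrt(337)/4 ≈ 4.5894*I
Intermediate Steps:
E(n) = -20 + n**2 + 46*n
sqrt(Q(-32) + E(0*(-7))) = sqrt(34/(-32) + (-20 + (0*(-7))**2 + 46*(0*(-7)))) = sqrt(34*(-1/32) + (-20 + 0**2 + 46*0)) = sqrt(-17/16 + (-20 + 0 + 0)) = sqrt(-17/16 - 20) = sqrt(-337/16) = I*sqrt(337)/4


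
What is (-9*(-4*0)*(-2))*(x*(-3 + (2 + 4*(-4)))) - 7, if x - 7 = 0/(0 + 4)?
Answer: -7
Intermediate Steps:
x = 7 (x = 7 + 0/(0 + 4) = 7 + 0/4 = 7 + 0*(¼) = 7 + 0 = 7)
(-9*(-4*0)*(-2))*(x*(-3 + (2 + 4*(-4)))) - 7 = (-9*(-4*0)*(-2))*(7*(-3 + (2 + 4*(-4)))) - 7 = (-0*(-2))*(7*(-3 + (2 - 16))) - 7 = (-9*0)*(7*(-3 - 14)) - 7 = 0*(7*(-17)) - 7 = 0*(-119) - 7 = 0 - 7 = -7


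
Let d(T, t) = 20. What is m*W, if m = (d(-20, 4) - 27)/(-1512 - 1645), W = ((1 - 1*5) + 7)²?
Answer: 9/451 ≈ 0.019956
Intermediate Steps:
W = 9 (W = ((1 - 5) + 7)² = (-4 + 7)² = 3² = 9)
m = 1/451 (m = (20 - 27)/(-1512 - 1645) = -7/(-3157) = -7*(-1/3157) = 1/451 ≈ 0.0022173)
m*W = (1/451)*9 = 9/451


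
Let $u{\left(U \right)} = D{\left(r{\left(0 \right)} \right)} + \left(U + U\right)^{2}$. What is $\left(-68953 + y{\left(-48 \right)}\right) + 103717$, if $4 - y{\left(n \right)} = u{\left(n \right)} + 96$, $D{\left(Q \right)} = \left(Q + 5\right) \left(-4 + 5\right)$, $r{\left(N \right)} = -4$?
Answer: $25455$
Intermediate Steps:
$D{\left(Q \right)} = 5 + Q$ ($D{\left(Q \right)} = \left(5 + Q\right) 1 = 5 + Q$)
$u{\left(U \right)} = 1 + 4 U^{2}$ ($u{\left(U \right)} = \left(5 - 4\right) + \left(U + U\right)^{2} = 1 + \left(2 U\right)^{2} = 1 + 4 U^{2}$)
$y{\left(n \right)} = -93 - 4 n^{2}$ ($y{\left(n \right)} = 4 - \left(\left(1 + 4 n^{2}\right) + 96\right) = 4 - \left(97 + 4 n^{2}\right) = -93 - 4 n^{2}$)
$\left(-68953 + y{\left(-48 \right)}\right) + 103717 = \left(-68953 - \left(93 + 4 \left(-48\right)^{2}\right)\right) + 103717 = \left(-68953 - 9309\right) + 103717 = -78262 + 103717 = 25455$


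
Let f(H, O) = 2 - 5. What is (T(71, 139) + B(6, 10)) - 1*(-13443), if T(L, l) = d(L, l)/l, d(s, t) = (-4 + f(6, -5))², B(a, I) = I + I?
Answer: 1871406/139 ≈ 13463.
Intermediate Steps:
f(H, O) = -3
B(a, I) = 2*I
d(s, t) = 49 (d(s, t) = (-4 - 3)² = (-7)² = 49)
T(L, l) = 49/l
(T(71, 139) + B(6, 10)) - 1*(-13443) = (49/139 + 2*10) - 1*(-13443) = (49*(1/139) + 20) + 13443 = (49/139 + 20) + 13443 = 2829/139 + 13443 = 1871406/139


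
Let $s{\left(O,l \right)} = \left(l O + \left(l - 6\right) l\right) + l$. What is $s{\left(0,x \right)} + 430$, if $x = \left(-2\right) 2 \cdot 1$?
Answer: $466$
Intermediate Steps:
$x = -4$ ($x = \left(-4\right) 1 = -4$)
$s{\left(O,l \right)} = l + O l + l \left(-6 + l\right)$ ($s{\left(O,l \right)} = \left(O l + \left(l - 6\right) l\right) + l = \left(O l + \left(-6 + l\right) l\right) + l = \left(O l + l \left(-6 + l\right)\right) + l = l + O l + l \left(-6 + l\right)$)
$s{\left(0,x \right)} + 430 = - 4 \left(-5 + 0 - 4\right) + 430 = \left(-4\right) \left(-9\right) + 430 = 36 + 430 = 466$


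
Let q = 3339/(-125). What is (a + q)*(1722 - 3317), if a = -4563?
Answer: 183014766/25 ≈ 7.3206e+6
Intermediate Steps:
q = -3339/125 (q = 3339*(-1/125) = -3339/125 ≈ -26.712)
(a + q)*(1722 - 3317) = (-4563 - 3339/125)*(1722 - 3317) = -573714/125*(-1595) = 183014766/25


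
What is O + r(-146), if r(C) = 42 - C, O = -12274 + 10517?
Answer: -1569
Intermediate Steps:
O = -1757
O + r(-146) = -1757 + (42 - 1*(-146)) = -1757 + (42 + 146) = -1757 + 188 = -1569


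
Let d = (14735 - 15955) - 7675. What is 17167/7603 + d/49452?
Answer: 260437933/125327852 ≈ 2.0781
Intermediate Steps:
d = -8895 (d = -1220 - 7675 = -8895)
17167/7603 + d/49452 = 17167/7603 - 8895/49452 = 17167*(1/7603) - 8895*1/49452 = 17167/7603 - 2965/16484 = 260437933/125327852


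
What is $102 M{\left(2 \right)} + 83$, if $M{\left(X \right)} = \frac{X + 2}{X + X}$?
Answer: $185$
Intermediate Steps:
$M{\left(X \right)} = \frac{2 + X}{2 X}$
$102 M{\left(2 \right)} + 83 = 102 \frac{2 + 2}{2 \cdot 2} + 83 = 102 \cdot \frac{1}{2} \cdot \frac{1}{2} \cdot 4 + 83 = 102 \cdot 1 + 83 = 102 + 83 = 185$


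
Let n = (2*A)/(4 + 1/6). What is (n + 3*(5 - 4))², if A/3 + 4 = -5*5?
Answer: 938961/625 ≈ 1502.3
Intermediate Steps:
A = -87 (A = -12 + 3*(-5*5) = -12 + 3*(-25) = -12 - 75 = -87)
n = -1044/25 (n = (2*(-87))/(4 + 1/6) = -174/(4 + ⅙) = -174/25/6 = -174*6/25 = -1044/25 ≈ -41.760)
(n + 3*(5 - 4))² = (-1044/25 + 3*(5 - 4))² = (-1044/25 + 3*1)² = (-1044/25 + 3)² = (-969/25)² = 938961/625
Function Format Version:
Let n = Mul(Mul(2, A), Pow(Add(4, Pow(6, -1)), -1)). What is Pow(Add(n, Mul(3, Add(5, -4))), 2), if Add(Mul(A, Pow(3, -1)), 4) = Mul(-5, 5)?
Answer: Rational(938961, 625) ≈ 1502.3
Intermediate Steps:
A = -87 (A = Add(-12, Mul(3, Mul(-5, 5))) = Add(-12, Mul(3, -25)) = Add(-12, -75) = -87)
n = Rational(-1044, 25) (n = Mul(Mul(2, -87), Pow(Add(4, Pow(6, -1)), -1)) = Mul(-174, Pow(Add(4, Rational(1, 6)), -1)) = Mul(-174, Pow(Rational(25, 6), -1)) = Mul(-174, Rational(6, 25)) = Rational(-1044, 25) ≈ -41.760)
Pow(Add(n, Mul(3, Add(5, -4))), 2) = Pow(Add(Rational(-1044, 25), Mul(3, Add(5, -4))), 2) = Pow(Add(Rational(-1044, 25), Mul(3, 1)), 2) = Pow(Add(Rational(-1044, 25), 3), 2) = Pow(Rational(-969, 25), 2) = Rational(938961, 625)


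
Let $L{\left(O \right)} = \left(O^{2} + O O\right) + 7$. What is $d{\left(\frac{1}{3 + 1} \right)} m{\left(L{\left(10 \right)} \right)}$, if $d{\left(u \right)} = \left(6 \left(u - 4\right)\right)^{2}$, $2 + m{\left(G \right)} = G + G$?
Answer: $208575$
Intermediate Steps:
$L{\left(O \right)} = 7 + 2 O^{2}$ ($L{\left(O \right)} = \left(O^{2} + O^{2}\right) + 7 = 2 O^{2} + 7 = 7 + 2 O^{2}$)
$m{\left(G \right)} = -2 + 2 G$ ($m{\left(G \right)} = -2 + \left(G + G\right) = -2 + 2 G$)
$d{\left(u \right)} = \left(-24 + 6 u\right)^{2}$ ($d{\left(u \right)} = \left(6 \left(-4 + u\right)\right)^{2} = \left(-24 + 6 u\right)^{2}$)
$d{\left(\frac{1}{3 + 1} \right)} m{\left(L{\left(10 \right)} \right)} = 36 \left(-4 + \frac{1}{3 + 1}\right)^{2} \left(-2 + 2 \left(7 + 2 \cdot 10^{2}\right)\right) = 36 \left(-4 + \frac{1}{4}\right)^{2} \left(-2 + 2 \left(7 + 2 \cdot 100\right)\right) = 36 \left(-4 + \frac{1}{4}\right)^{2} \left(-2 + 2 \left(7 + 200\right)\right) = 36 \left(- \frac{15}{4}\right)^{2} \left(-2 + 2 \cdot 207\right) = 36 \cdot \frac{225}{16} \left(-2 + 414\right) = \frac{2025}{4} \cdot 412 = 208575$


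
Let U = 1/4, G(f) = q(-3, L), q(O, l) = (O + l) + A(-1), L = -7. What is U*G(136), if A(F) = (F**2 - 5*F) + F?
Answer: -5/4 ≈ -1.2500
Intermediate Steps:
A(F) = F**2 - 4*F
q(O, l) = 5 + O + l (q(O, l) = (O + l) - (-4 - 1) = (O + l) - 1*(-5) = (O + l) + 5 = 5 + O + l)
G(f) = -5 (G(f) = 5 - 3 - 7 = -5)
U = 1/4 ≈ 0.25000
U*G(136) = (1/4)*(-5) = -5/4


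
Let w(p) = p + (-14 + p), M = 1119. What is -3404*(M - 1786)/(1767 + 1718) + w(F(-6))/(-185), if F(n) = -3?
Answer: 84021256/128945 ≈ 651.61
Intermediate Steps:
w(p) = -14 + 2*p
-3404*(M - 1786)/(1767 + 1718) + w(F(-6))/(-185) = -3404*(1119 - 1786)/(1767 + 1718) + (-14 + 2*(-3))/(-185) = -3404/(3485/(-667)) + (-14 - 6)*(-1/185) = -3404/(3485*(-1/667)) - 20*(-1/185) = -3404/(-3485/667) + 4/37 = -3404*(-667/3485) + 4/37 = 2270468/3485 + 4/37 = 84021256/128945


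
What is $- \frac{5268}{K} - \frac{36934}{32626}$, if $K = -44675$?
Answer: $- \frac{739076341}{728783275} \approx -1.0141$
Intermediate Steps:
$- \frac{5268}{K} - \frac{36934}{32626} = - \frac{5268}{-44675} - \frac{36934}{32626} = \left(-5268\right) \left(- \frac{1}{44675}\right) - \frac{18467}{16313} = \frac{5268}{44675} - \frac{18467}{16313} = - \frac{739076341}{728783275}$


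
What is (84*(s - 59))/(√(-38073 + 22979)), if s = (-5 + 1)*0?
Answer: 2478*I*√15094/7547 ≈ 40.339*I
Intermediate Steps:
s = 0 (s = -4*0 = 0)
(84*(s - 59))/(√(-38073 + 22979)) = (84*(0 - 59))/(√(-38073 + 22979)) = (84*(-59))/(√(-15094)) = -4956*(-I*√15094/15094) = -(-2478)*I*√15094/7547 = 2478*I*√15094/7547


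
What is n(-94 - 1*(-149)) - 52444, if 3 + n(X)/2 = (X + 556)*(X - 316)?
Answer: -371392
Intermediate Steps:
n(X) = -6 + 2*(-316 + X)*(556 + X) (n(X) = -6 + 2*((X + 556)*(X - 316)) = -6 + 2*((556 + X)*(-316 + X)) = -6 + 2*((-316 + X)*(556 + X)) = -6 + 2*(-316 + X)*(556 + X))
n(-94 - 1*(-149)) - 52444 = (-351398 + 2*(-94 - 1*(-149))² + 480*(-94 - 1*(-149))) - 52444 = (-351398 + 2*(-94 + 149)² + 480*(-94 + 149)) - 52444 = (-351398 + 2*55² + 480*55) - 52444 = (-351398 + 2*3025 + 26400) - 52444 = (-351398 + 6050 + 26400) - 52444 = -318948 - 52444 = -371392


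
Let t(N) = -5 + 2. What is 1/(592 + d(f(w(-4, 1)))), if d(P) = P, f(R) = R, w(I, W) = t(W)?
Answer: 1/589 ≈ 0.0016978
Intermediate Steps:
t(N) = -3
w(I, W) = -3
1/(592 + d(f(w(-4, 1)))) = 1/(592 - 3) = 1/589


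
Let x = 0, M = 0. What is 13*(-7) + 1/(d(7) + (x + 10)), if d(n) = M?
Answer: -909/10 ≈ -90.900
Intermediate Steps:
d(n) = 0
13*(-7) + 1/(d(7) + (x + 10)) = 13*(-7) + 1/(0 + (0 + 10)) = -91 + 1/(0 + 10) = -91 + 1/10 = -909/10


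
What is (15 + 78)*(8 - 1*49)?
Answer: -3813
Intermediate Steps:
(15 + 78)*(8 - 1*49) = 93*(8 - 49) = 93*(-41) = -3813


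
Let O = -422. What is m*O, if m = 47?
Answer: -19834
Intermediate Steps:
m*O = 47*(-422) = -19834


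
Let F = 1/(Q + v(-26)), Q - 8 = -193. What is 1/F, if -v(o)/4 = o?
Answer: -81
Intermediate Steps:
Q = -185 (Q = 8 - 193 = -185)
v(o) = -4*o
F = -1/81 (F = 1/(-185 - 4*(-26)) = 1/(-185 + 104) = 1/(-81) = -1/81 ≈ -0.012346)
1/F = 1/(-1/81) = -81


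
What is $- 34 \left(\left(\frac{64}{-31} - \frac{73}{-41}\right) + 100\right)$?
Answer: $- \frac{4309126}{1271} \approx -3390.3$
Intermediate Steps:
$- 34 \left(\left(\frac{64}{-31} - \frac{73}{-41}\right) + 100\right) = - 34 \left(\left(64 \left(- \frac{1}{31}\right) - - \frac{73}{41}\right) + 100\right) = - 34 \left(\left(- \frac{64}{31} + \frac{73}{41}\right) + 100\right) = - 34 \left(- \frac{361}{1271} + 100\right) = \left(-34\right) \frac{126739}{1271} = - \frac{4309126}{1271}$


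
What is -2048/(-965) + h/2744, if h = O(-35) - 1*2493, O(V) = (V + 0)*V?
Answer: 1099023/661990 ≈ 1.6602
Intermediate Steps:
O(V) = V**2 (O(V) = V*V = V**2)
h = -1268 (h = (-35)**2 - 1*2493 = 1225 - 2493 = -1268)
-2048/(-965) + h/2744 = -2048/(-965) - 1268/2744 = -2048*(-1/965) - 1268*1/2744 = 2048/965 - 317/686 = 1099023/661990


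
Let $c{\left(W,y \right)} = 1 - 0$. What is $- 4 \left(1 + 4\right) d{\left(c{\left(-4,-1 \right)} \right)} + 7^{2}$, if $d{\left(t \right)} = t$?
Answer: $29$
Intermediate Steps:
$c{\left(W,y \right)} = 1$ ($c{\left(W,y \right)} = 1 + 0 = 1$)
$- 4 \left(1 + 4\right) d{\left(c{\left(-4,-1 \right)} \right)} + 7^{2} = - 4 \left(1 + 4\right) 1 + 7^{2} = \left(-4\right) 5 \cdot 1 + 49 = \left(-20\right) 1 + 49 = -20 + 49 = 29$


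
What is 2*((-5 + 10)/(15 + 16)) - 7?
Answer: -207/31 ≈ -6.6774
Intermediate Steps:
2*((-5 + 10)/(15 + 16)) - 7 = 2*(5/31) - 7 = 10/31 - 7 = -207/31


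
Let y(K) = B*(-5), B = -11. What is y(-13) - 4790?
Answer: -4735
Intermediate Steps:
y(K) = 55 (y(K) = -11*(-5) = 55)
y(-13) - 4790 = 55 - 4790 = -4735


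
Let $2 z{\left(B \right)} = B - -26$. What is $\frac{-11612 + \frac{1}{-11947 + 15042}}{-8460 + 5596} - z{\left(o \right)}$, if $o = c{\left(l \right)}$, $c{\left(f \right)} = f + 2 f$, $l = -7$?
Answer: $\frac{13778939}{8864080} \approx 1.5545$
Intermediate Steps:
$c{\left(f \right)} = 3 f$
$o = -21$ ($o = 3 \left(-7\right) = -21$)
$z{\left(B \right)} = 13 + \frac{B}{2}$ ($z{\left(B \right)} = \frac{B - -26}{2} = \frac{B + 26}{2} = \frac{26 + B}{2} = 13 + \frac{B}{2}$)
$\frac{-11612 + \frac{1}{-11947 + 15042}}{-8460 + 5596} - z{\left(o \right)} = \frac{-11612 + \frac{1}{-11947 + 15042}}{-8460 + 5596} - \left(13 + \frac{1}{2} \left(-21\right)\right) = \frac{-11612 + \frac{1}{3095}}{-2864} - \left(13 - \frac{21}{2}\right) = \left(-11612 + \frac{1}{3095}\right) \left(- \frac{1}{2864}\right) - \frac{5}{2} = \left(- \frac{35939139}{3095}\right) \left(- \frac{1}{2864}\right) - \frac{5}{2} = \frac{35939139}{8864080} - \frac{5}{2} = \frac{13778939}{8864080}$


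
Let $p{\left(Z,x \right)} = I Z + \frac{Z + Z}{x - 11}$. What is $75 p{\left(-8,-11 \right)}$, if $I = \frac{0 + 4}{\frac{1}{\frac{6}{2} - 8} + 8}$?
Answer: $- \frac{36200}{143} \approx -253.15$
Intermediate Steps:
$I = \frac{20}{39}$ ($I = \frac{4}{\frac{1}{6 \cdot \frac{1}{2} - 8} + 8} = \frac{4}{\frac{1}{3 - 8} + 8} = \frac{4}{\frac{1}{-5} + 8} = \frac{4}{- \frac{1}{5} + 8} = \frac{4}{\frac{39}{5}} = 4 \cdot \frac{5}{39} = \frac{20}{39} \approx 0.51282$)
$p{\left(Z,x \right)} = \frac{20 Z}{39} + \frac{2 Z}{-11 + x}$ ($p{\left(Z,x \right)} = \frac{20 Z}{39} + \frac{Z + Z}{x - 11} = \frac{20 Z}{39} + \frac{2 Z}{-11 + x}$)
$75 p{\left(-8,-11 \right)} = 75 \cdot \frac{2}{39} \left(-8\right) \frac{1}{-11 - 11} \left(-71 + 10 \left(-11\right)\right) = 75 \cdot \frac{2}{39} \left(-8\right) \frac{1}{-22} \left(-71 - 110\right) = 75 \cdot \frac{2}{39} \left(-8\right) \left(- \frac{1}{22}\right) \left(-181\right) = 75 \left(- \frac{1448}{429}\right) = - \frac{36200}{143}$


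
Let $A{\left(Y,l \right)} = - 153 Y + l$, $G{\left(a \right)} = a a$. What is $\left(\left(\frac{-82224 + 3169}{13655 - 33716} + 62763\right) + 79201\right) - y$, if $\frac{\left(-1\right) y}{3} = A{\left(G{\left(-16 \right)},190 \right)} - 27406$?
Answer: $- \frac{1147169413}{20061} \approx -57184.0$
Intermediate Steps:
$G{\left(a \right)} = a^{2}$
$A{\left(Y,l \right)} = l - 153 Y$
$y = 199152$ ($y = - 3 \left(\left(190 - 153 \left(-16\right)^{2}\right) - 27406\right) = - 3 \left(\left(190 - 39168\right) - 27406\right) = - 3 \left(-38978 - 27406\right) = \left(-3\right) \left(-66384\right) = 199152$)
$\left(\left(\frac{-82224 + 3169}{13655 - 33716} + 62763\right) + 79201\right) - y = \left(\left(\frac{-82224 + 3169}{13655 - 33716} + 62763\right) + 79201\right) - 199152 = \left(\left(- \frac{79055}{-20061} + 62763\right) + 79201\right) - 199152 = \left(\left(\left(-79055\right) \left(- \frac{1}{20061}\right) + 62763\right) + 79201\right) - 199152 = \left(\left(\frac{79055}{20061} + 62763\right) + 79201\right) - 199152 = \left(\frac{1259167598}{20061} + 79201\right) - 199152 = \frac{2848018859}{20061} - 199152 = - \frac{1147169413}{20061}$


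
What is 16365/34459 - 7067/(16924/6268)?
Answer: -381529346636/145796029 ≈ -2616.9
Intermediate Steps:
16365/34459 - 7067/(16924/6268) = 16365*(1/34459) - 7067/(16924*(1/6268)) = 16365/34459 - 7067/4231/1567 = 16365/34459 - 7067*1567/4231 = 16365/34459 - 11073989/4231 = -381529346636/145796029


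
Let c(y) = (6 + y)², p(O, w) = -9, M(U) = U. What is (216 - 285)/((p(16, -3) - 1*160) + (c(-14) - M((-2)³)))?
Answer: 69/97 ≈ 0.71134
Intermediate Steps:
(216 - 285)/((p(16, -3) - 1*160) + (c(-14) - M((-2)³))) = (216 - 285)/((-9 - 1*160) + ((6 - 14)² - 1*(-2)³)) = -69/((-9 - 160) + ((-8)² - 1*(-8))) = -69/(-169 + (64 + 8)) = -69/(-169 + 72) = -69/(-97) = -69*(-1/97) = 69/97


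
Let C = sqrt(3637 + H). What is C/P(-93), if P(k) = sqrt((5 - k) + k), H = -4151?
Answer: I*sqrt(2570)/5 ≈ 10.139*I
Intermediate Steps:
P(k) = sqrt(5)
C = I*sqrt(514) (C = sqrt(3637 - 4151) = sqrt(-514) = I*sqrt(514) ≈ 22.672*I)
C/P(-93) = (I*sqrt(514))/(sqrt(5)) = (I*sqrt(514))*(sqrt(5)/5) = I*sqrt(2570)/5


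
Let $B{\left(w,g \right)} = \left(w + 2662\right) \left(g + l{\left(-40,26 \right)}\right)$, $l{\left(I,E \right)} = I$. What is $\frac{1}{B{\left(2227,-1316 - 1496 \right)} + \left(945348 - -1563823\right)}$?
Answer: $- \frac{1}{11434257} \approx -8.7456 \cdot 10^{-8}$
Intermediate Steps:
$B{\left(w,g \right)} = \left(-40 + g\right) \left(2662 + w\right)$ ($B{\left(w,g \right)} = \left(w + 2662\right) \left(g - 40\right) = \left(2662 + w\right) \left(-40 + g\right) = \left(-40 + g\right) \left(2662 + w\right)$)
$\frac{1}{B{\left(2227,-1316 - 1496 \right)} + \left(945348 - -1563823\right)} = \frac{1}{\left(-106480 - 89080 + 2662 \left(-1316 - 1496\right) + \left(-1316 - 1496\right) 2227\right) + \left(945348 - -1563823\right)} = \frac{1}{\left(-106480 - 89080 + 2662 \left(-2812\right) - 6262324\right) + \left(945348 + 1563823\right)} = \frac{1}{\left(-106480 - 89080 - 7485544 - 6262324\right) + 2509171} = \frac{1}{-13943428 + 2509171} = \frac{1}{-11434257} = - \frac{1}{11434257}$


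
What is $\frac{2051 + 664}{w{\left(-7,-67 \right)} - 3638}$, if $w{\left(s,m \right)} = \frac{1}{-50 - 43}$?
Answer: $- \frac{50499}{67667} \approx -0.74629$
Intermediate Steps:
$w{\left(s,m \right)} = - \frac{1}{93}$ ($w{\left(s,m \right)} = \frac{1}{-93} = - \frac{1}{93}$)
$\frac{2051 + 664}{w{\left(-7,-67 \right)} - 3638} = \frac{2051 + 664}{- \frac{1}{93} - 3638} = \frac{2715}{- \frac{338335}{93}} = 2715 \left(- \frac{93}{338335}\right) = - \frac{50499}{67667}$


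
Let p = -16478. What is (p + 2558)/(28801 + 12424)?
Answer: -2784/8245 ≈ -0.33766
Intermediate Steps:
(p + 2558)/(28801 + 12424) = (-16478 + 2558)/(28801 + 12424) = -13920/41225 = -13920*1/41225 = -2784/8245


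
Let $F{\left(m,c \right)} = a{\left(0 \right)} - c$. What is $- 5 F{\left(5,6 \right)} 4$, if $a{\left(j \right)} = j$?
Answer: $120$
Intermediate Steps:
$F{\left(m,c \right)} = - c$ ($F{\left(m,c \right)} = 0 - c = - c$)
$- 5 F{\left(5,6 \right)} 4 = - 5 \left(\left(-1\right) 6\right) 4 = \left(-5\right) \left(-6\right) 4 = 30 \cdot 4 = 120$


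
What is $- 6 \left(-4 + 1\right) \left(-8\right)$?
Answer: $-144$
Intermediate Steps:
$- 6 \left(-4 + 1\right) \left(-8\right) = \left(-6\right) \left(-3\right) \left(-8\right) = 18 \left(-8\right) = -144$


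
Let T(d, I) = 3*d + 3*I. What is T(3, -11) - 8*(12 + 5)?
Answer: -160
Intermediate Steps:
T(d, I) = 3*I + 3*d
T(3, -11) - 8*(12 + 5) = (3*(-11) + 3*3) - 8*(12 + 5) = (-33 + 9) - 8*17 = -24 - 136 = -160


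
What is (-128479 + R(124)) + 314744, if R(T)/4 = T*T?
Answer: 247769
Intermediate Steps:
R(T) = 4*T² (R(T) = 4*(T*T) = 4*T²)
(-128479 + R(124)) + 314744 = (-128479 + 4*124²) + 314744 = (-128479 + 4*15376) + 314744 = (-128479 + 61504) + 314744 = -66975 + 314744 = 247769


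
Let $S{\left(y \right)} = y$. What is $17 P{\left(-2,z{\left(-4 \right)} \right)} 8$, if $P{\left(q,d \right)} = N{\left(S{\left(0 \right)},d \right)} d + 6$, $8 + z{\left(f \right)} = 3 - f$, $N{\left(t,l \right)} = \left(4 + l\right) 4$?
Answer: $-816$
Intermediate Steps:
$N{\left(t,l \right)} = 16 + 4 l$
$z{\left(f \right)} = -5 - f$ ($z{\left(f \right)} = -8 - \left(-3 + f\right) = -5 - f$)
$P{\left(q,d \right)} = 6 + d \left(16 + 4 d\right)$ ($P{\left(q,d \right)} = \left(16 + 4 d\right) d + 6 = d \left(16 + 4 d\right) + 6 = 6 + d \left(16 + 4 d\right)$)
$17 P{\left(-2,z{\left(-4 \right)} \right)} 8 = 17 \left(6 + 4 \left(-5 - -4\right) \left(4 - 1\right)\right) 8 = 17 \left(6 + 4 \left(-5 + 4\right) \left(4 + \left(-5 + 4\right)\right)\right) 8 = 17 \left(6 + 4 \left(-1\right) \left(4 - 1\right)\right) 8 = 17 \left(6 + 4 \left(-1\right) 3\right) 8 = 17 \left(6 - 12\right) 8 = 17 \left(-6\right) 8 = \left(-102\right) 8 = -816$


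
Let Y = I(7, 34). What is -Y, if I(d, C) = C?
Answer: -34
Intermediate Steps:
Y = 34
-Y = -1*34 = -34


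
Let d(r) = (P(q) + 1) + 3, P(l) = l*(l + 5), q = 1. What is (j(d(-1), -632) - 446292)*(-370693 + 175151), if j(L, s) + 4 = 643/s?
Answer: 27577260395265/316 ≈ 8.7270e+10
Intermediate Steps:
P(l) = l*(5 + l)
d(r) = 10 (d(r) = (1*(5 + 1) + 1) + 3 = (1*6 + 1) + 3 = (6 + 1) + 3 = 7 + 3 = 10)
j(L, s) = -4 + 643/s
(j(d(-1), -632) - 446292)*(-370693 + 175151) = ((-4 + 643/(-632)) - 446292)*(-370693 + 175151) = ((-4 + 643*(-1/632)) - 446292)*(-195542) = ((-4 - 643/632) - 446292)*(-195542) = (-3171/632 - 446292)*(-195542) = -282059715/632*(-195542) = 27577260395265/316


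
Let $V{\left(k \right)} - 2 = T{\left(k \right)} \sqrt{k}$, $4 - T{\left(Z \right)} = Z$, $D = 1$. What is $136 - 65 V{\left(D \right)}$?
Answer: $-189$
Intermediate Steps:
$T{\left(Z \right)} = 4 - Z$
$V{\left(k \right)} = 2 + \sqrt{k} \left(4 - k\right)$ ($V{\left(k \right)} = 2 + \left(4 - k\right) \sqrt{k} = 2 + \sqrt{k} \left(4 - k\right)$)
$136 - 65 V{\left(D \right)} = 136 - 65 \left(2 + \sqrt{1} \left(4 - 1\right)\right) = 136 - 65 \left(2 + 1 \left(4 - 1\right)\right) = 136 - 65 \left(2 + 1 \cdot 3\right) = 136 - 65 \left(2 + 3\right) = 136 - 325 = -189$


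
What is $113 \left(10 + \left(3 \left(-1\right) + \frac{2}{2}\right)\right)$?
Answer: $904$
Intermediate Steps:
$113 \left(10 + \left(3 \left(-1\right) + \frac{2}{2}\right)\right) = 113 \left(10 + \left(-3 + 2 \cdot \frac{1}{2}\right)\right) = 113 \left(10 + \left(-3 + 1\right)\right) = 113 \left(10 - 2\right) = 113 \cdot 8 = 904$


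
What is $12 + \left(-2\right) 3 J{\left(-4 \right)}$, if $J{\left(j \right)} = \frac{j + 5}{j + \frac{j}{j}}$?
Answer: $14$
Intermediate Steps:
$J{\left(j \right)} = \frac{5 + j}{1 + j}$ ($J{\left(j \right)} = \frac{5 + j}{j + 1} = \frac{5 + j}{1 + j}$)
$12 + \left(-2\right) 3 J{\left(-4 \right)} = 12 + \left(-2\right) 3 \frac{5 - 4}{1 - 4} = 12 - 6 \frac{1}{-3} \cdot 1 = 12 - 6 \left(\left(- \frac{1}{3}\right) 1\right) = 12 - -2 = 12 + 2 = 14$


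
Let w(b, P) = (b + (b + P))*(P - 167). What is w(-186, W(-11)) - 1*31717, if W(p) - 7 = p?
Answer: 32579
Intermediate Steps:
W(p) = 7 + p
w(b, P) = (-167 + P)*(P + 2*b) (w(b, P) = (b + (P + b))*(-167 + P) = (P + 2*b)*(-167 + P) = (-167 + P)*(P + 2*b))
w(-186, W(-11)) - 1*31717 = ((7 - 11)² - 334*(-186) - 167*(7 - 11) + 2*(7 - 11)*(-186)) - 1*31717 = ((-4)² + 62124 - 167*(-4) + 2*(-4)*(-186)) - 31717 = (16 + 62124 + 668 + 1488) - 31717 = 64296 - 31717 = 32579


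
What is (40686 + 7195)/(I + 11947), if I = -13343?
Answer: -47881/1396 ≈ -34.299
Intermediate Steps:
(40686 + 7195)/(I + 11947) = (40686 + 7195)/(-13343 + 11947) = 47881/(-1396) = 47881*(-1/1396) = -47881/1396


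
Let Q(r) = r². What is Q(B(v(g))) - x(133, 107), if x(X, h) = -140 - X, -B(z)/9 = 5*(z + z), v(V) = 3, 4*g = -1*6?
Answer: 73173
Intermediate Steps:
g = -3/2 (g = (-1*6)/4 = (¼)*(-6) = -3/2 ≈ -1.5000)
B(z) = -90*z (B(z) = -45*(z + z) = -45*2*z = -90*z)
Q(B(v(g))) - x(133, 107) = (-90*3)² - (-140 - 1*133) = (-270)² - (-140 - 133) = 72900 - 1*(-273) = 72900 + 273 = 73173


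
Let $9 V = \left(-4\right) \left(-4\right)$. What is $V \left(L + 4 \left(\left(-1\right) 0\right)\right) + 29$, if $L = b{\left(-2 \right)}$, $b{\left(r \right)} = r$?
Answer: $\frac{229}{9} \approx 25.444$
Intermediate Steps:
$L = -2$
$V = \frac{16}{9}$ ($V = \frac{\left(-4\right) \left(-4\right)}{9} = \frac{1}{9} \cdot 16 = \frac{16}{9} \approx 1.7778$)
$V \left(L + 4 \left(\left(-1\right) 0\right)\right) + 29 = \frac{16 \left(-2 + 4 \left(\left(-1\right) 0\right)\right)}{9} + 29 = \frac{16 \left(-2 + 4 \cdot 0\right)}{9} + 29 = \frac{16 \left(-2 + 0\right)}{9} + 29 = \frac{16}{9} \left(-2\right) + 29 = - \frac{32}{9} + 29 = \frac{229}{9}$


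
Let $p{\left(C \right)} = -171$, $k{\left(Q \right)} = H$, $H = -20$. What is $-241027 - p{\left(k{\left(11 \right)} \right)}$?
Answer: $-240856$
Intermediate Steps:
$k{\left(Q \right)} = -20$
$-241027 - p{\left(k{\left(11 \right)} \right)} = -241027 - -171 = -241027 + 171 = -240856$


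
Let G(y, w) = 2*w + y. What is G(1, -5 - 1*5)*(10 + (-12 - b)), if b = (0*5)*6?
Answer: 38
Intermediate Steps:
b = 0 (b = 0*6 = 0)
G(y, w) = y + 2*w
G(1, -5 - 1*5)*(10 + (-12 - b)) = (1 + 2*(-5 - 1*5))*(10 + (-12 - 1*0)) = (1 + 2*(-5 - 5))*(10 + (-12 + 0)) = (1 + 2*(-10))*(10 - 12) = (1 - 20)*(-2) = -19*(-2) = 38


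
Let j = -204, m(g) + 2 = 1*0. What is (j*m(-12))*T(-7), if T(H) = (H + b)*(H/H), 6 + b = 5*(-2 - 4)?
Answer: -17544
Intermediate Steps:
m(g) = -2 (m(g) = -2 + 1*0 = -2 + 0 = -2)
b = -36 (b = -6 + 5*(-2 - 4) = -6 + 5*(-6) = -6 - 30 = -36)
T(H) = -36 + H (T(H) = (H - 36)*(H/H) = (-36 + H)*1 = -36 + H)
(j*m(-12))*T(-7) = (-204*(-2))*(-36 - 7) = 408*(-43) = -17544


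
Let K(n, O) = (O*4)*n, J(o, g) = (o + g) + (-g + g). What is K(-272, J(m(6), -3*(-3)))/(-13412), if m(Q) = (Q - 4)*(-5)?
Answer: -272/3353 ≈ -0.081121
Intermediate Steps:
m(Q) = 20 - 5*Q (m(Q) = (-4 + Q)*(-5) = 20 - 5*Q)
J(o, g) = g + o (J(o, g) = (g + o) + 0 = g + o)
K(n, O) = 4*O*n (K(n, O) = (4*O)*n = 4*O*n)
K(-272, J(m(6), -3*(-3)))/(-13412) = (4*(-3*(-3) + (20 - 5*6))*(-272))/(-13412) = (4*(9 + (20 - 30))*(-272))*(-1/13412) = (4*(9 - 10)*(-272))*(-1/13412) = (4*(-1)*(-272))*(-1/13412) = 1088*(-1/13412) = -272/3353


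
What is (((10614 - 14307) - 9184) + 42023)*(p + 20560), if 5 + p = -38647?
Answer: -527309432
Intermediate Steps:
p = -38652 (p = -5 - 38647 = -38652)
(((10614 - 14307) - 9184) + 42023)*(p + 20560) = (((10614 - 14307) - 9184) + 42023)*(-38652 + 20560) = ((-3693 - 9184) + 42023)*(-18092) = (-12877 + 42023)*(-18092) = 29146*(-18092) = -527309432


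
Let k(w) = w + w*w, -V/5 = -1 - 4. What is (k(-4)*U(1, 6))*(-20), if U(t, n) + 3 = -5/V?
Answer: 768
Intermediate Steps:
V = 25 (V = -5*(-1 - 4) = -5*(-5) = 25)
U(t, n) = -16/5 (U(t, n) = -3 - 5/25 = -3 - 5*1/25 = -3 - 1/5 = -16/5)
k(w) = w + w**2
(k(-4)*U(1, 6))*(-20) = (-4*(1 - 4)*(-16/5))*(-20) = (-4*(-3)*(-16/5))*(-20) = (12*(-16/5))*(-20) = -192/5*(-20) = 768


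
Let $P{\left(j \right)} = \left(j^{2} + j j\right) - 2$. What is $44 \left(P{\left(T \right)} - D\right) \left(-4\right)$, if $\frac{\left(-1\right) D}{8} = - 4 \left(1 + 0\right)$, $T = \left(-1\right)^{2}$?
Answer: $5632$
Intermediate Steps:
$T = 1$
$P{\left(j \right)} = -2 + 2 j^{2}$ ($P{\left(j \right)} = \left(j^{2} + j^{2}\right) - 2 = 2 j^{2} - 2 = -2 + 2 j^{2}$)
$D = 32$ ($D = - 8 \left(- 4 \left(1 + 0\right)\right) = - 8 \left(\left(-4\right) 1\right) = \left(-8\right) \left(-4\right) = 32$)
$44 \left(P{\left(T \right)} - D\right) \left(-4\right) = 44 \left(\left(-2 + 2 \cdot 1^{2}\right) - 32\right) \left(-4\right) = 44 \left(\left(-2 + 2 \cdot 1\right) - 32\right) \left(-4\right) = 44 \left(\left(-2 + 2\right) - 32\right) \left(-4\right) = 44 \left(0 - 32\right) \left(-4\right) = 44 \left(-32\right) \left(-4\right) = \left(-1408\right) \left(-4\right) = 5632$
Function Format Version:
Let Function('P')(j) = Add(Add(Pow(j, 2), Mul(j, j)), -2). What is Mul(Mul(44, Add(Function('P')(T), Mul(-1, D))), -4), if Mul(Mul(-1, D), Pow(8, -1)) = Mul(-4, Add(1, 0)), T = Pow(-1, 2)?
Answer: 5632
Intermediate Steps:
T = 1
Function('P')(j) = Add(-2, Mul(2, Pow(j, 2))) (Function('P')(j) = Add(Add(Pow(j, 2), Pow(j, 2)), -2) = Add(Mul(2, Pow(j, 2)), -2) = Add(-2, Mul(2, Pow(j, 2))))
D = 32 (D = Mul(-8, Mul(-4, Add(1, 0))) = Mul(-8, Mul(-4, 1)) = Mul(-8, -4) = 32)
Mul(Mul(44, Add(Function('P')(T), Mul(-1, D))), -4) = Mul(Mul(44, Add(Add(-2, Mul(2, Pow(1, 2))), Mul(-1, 32))), -4) = Mul(Mul(44, Add(Add(-2, Mul(2, 1)), -32)), -4) = Mul(Mul(44, Add(Add(-2, 2), -32)), -4) = Mul(Mul(44, Add(0, -32)), -4) = Mul(Mul(44, -32), -4) = Mul(-1408, -4) = 5632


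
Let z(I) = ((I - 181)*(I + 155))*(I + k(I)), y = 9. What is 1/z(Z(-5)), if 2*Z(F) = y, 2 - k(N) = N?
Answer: -2/112607 ≈ -1.7761e-5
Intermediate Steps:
k(N) = 2 - N
Z(F) = 9/2 (Z(F) = (½)*9 = 9/2)
z(I) = 2*(-181 + I)*(155 + I) (z(I) = ((I - 181)*(I + 155))*(I + (2 - I)) = ((-181 + I)*(155 + I))*2 = 2*(-181 + I)*(155 + I))
1/z(Z(-5)) = 1/(-56110 - 52*9/2 + 2*(9/2)²) = 1/(-56110 - 234 + 2*(81/4)) = 1/(-56110 - 234 + 81/2) = 1/(-112607/2) = -2/112607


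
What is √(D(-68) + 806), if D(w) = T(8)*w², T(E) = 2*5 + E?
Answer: √84038 ≈ 289.89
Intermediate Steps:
T(E) = 10 + E
D(w) = 18*w² (D(w) = (10 + 8)*w² = 18*w²)
√(D(-68) + 806) = √(18*(-68)² + 806) = √(18*4624 + 806) = √(83232 + 806) = √84038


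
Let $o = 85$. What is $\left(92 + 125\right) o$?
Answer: $18445$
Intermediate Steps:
$\left(92 + 125\right) o = \left(92 + 125\right) 85 = 217 \cdot 85 = 18445$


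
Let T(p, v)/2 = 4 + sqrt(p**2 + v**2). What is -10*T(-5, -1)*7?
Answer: -560 - 140*sqrt(26) ≈ -1273.9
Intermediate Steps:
T(p, v) = 8 + 2*sqrt(p**2 + v**2) (T(p, v) = 2*(4 + sqrt(p**2 + v**2)) = 8 + 2*sqrt(p**2 + v**2))
-10*T(-5, -1)*7 = -10*(8 + 2*sqrt((-5)**2 + (-1)**2))*7 = -10*(8 + 2*sqrt(25 + 1))*7 = -10*(8 + 2*sqrt(26))*7 = (-80 - 20*sqrt(26))*7 = -560 - 140*sqrt(26)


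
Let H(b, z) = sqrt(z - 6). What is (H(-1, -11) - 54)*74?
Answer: -3996 + 74*I*sqrt(17) ≈ -3996.0 + 305.11*I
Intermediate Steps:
H(b, z) = sqrt(-6 + z)
(H(-1, -11) - 54)*74 = (sqrt(-6 - 11) - 54)*74 = (sqrt(-17) - 54)*74 = (I*sqrt(17) - 54)*74 = (-54 + I*sqrt(17))*74 = -3996 + 74*I*sqrt(17)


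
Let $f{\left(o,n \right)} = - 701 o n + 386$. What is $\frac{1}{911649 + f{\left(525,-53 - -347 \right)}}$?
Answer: $- \frac{1}{107287315} \approx -9.3208 \cdot 10^{-9}$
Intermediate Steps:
$f{\left(o,n \right)} = 386 - 701 n o$ ($f{\left(o,n \right)} = - 701 n o + 386 = 386 - 701 n o$)
$\frac{1}{911649 + f{\left(525,-53 - -347 \right)}} = \frac{1}{911649 + \left(386 - 701 \left(-53 - -347\right) 525\right)} = \frac{1}{911649 + \left(386 - 701 \left(-53 + 347\right) 525\right)} = \frac{1}{911649 + \left(386 - 206094 \cdot 525\right)} = \frac{1}{911649 + \left(386 - 108199350\right)} = \frac{1}{911649 - 108198964} = \frac{1}{-107287315} = - \frac{1}{107287315}$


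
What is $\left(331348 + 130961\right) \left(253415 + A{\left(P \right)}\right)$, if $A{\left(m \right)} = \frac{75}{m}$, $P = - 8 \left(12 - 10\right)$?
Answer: $\frac{1874461890585}{16} \approx 1.1715 \cdot 10^{11}$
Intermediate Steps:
$P = -16$ ($P = \left(-8\right) 2 = -16$)
$\left(331348 + 130961\right) \left(253415 + A{\left(P \right)}\right) = \left(331348 + 130961\right) \left(253415 + \frac{75}{-16}\right) = 462309 \left(253415 + 75 \left(- \frac{1}{16}\right)\right) = 462309 \left(253415 - \frac{75}{16}\right) = 462309 \cdot \frac{4054565}{16} = \frac{1874461890585}{16}$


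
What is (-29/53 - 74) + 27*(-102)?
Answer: -149913/53 ≈ -2828.5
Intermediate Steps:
(-29/53 - 74) + 27*(-102) = (-29*1/53 - 74) - 2754 = (-29/53 - 74) - 2754 = -3951/53 - 2754 = -149913/53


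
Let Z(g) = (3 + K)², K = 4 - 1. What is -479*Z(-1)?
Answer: -17244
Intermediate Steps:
K = 3
Z(g) = 36 (Z(g) = (3 + 3)² = 6² = 36)
-479*Z(-1) = -479*36 = -17244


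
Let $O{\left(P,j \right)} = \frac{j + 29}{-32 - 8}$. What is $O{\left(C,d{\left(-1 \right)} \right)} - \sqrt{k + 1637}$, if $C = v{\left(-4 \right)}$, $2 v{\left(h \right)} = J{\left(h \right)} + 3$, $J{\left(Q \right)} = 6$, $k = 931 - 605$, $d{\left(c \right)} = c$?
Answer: $- \frac{7}{10} - \sqrt{1963} \approx -45.006$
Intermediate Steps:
$k = 326$ ($k = 931 - 605 = 326$)
$v{\left(h \right)} = \frac{9}{2}$ ($v{\left(h \right)} = \frac{6 + 3}{2} = \frac{1}{2} \cdot 9 = \frac{9}{2}$)
$C = \frac{9}{2} \approx 4.5$
$O{\left(P,j \right)} = - \frac{29}{40} - \frac{j}{40}$ ($O{\left(P,j \right)} = \frac{29 + j}{-40} = \left(29 + j\right) \left(- \frac{1}{40}\right) = - \frac{29}{40} - \frac{j}{40}$)
$O{\left(C,d{\left(-1 \right)} \right)} - \sqrt{k + 1637} = \left(- \frac{29}{40} - - \frac{1}{40}\right) - \sqrt{326 + 1637} = \left(- \frac{29}{40} + \frac{1}{40}\right) - \sqrt{1963} = - \frac{7}{10} - \sqrt{1963}$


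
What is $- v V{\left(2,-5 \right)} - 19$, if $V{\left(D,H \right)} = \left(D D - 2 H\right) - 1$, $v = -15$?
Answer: $176$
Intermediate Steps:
$V{\left(D,H \right)} = -1 + D^{2} - 2 H$ ($V{\left(D,H \right)} = \left(D^{2} - 2 H\right) - 1 = -1 + D^{2} - 2 H$)
$- v V{\left(2,-5 \right)} - 19 = \left(-1\right) \left(-15\right) \left(-1 + 2^{2} - -10\right) - 19 = 15 \left(-1 + 4 + 10\right) - 19 = 15 \cdot 13 - 19 = 195 - 19 = 176$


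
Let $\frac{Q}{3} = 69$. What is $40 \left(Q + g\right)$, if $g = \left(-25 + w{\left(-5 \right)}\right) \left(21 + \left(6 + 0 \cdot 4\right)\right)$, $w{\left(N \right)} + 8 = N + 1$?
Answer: $-31680$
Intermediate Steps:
$w{\left(N \right)} = -7 + N$ ($w{\left(N \right)} = -8 + \left(N + 1\right) = -8 + \left(1 + N\right) = -7 + N$)
$Q = 207$ ($Q = 3 \cdot 69 = 207$)
$g = -999$ ($g = \left(-25 - 12\right) \left(21 + \left(6 + 0 \cdot 4\right)\right) = \left(-25 - 12\right) \left(21 + \left(6 + 0\right)\right) = - 37 \left(21 + 6\right) = \left(-37\right) 27 = -999$)
$40 \left(Q + g\right) = 40 \left(207 - 999\right) = 40 \left(-792\right) = -31680$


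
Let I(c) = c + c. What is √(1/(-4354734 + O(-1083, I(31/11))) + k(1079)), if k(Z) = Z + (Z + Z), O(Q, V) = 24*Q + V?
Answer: √1879140018591029437/24093962 ≈ 56.895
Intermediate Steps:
I(c) = 2*c
O(Q, V) = V + 24*Q
k(Z) = 3*Z (k(Z) = Z + 2*Z = 3*Z)
√(1/(-4354734 + O(-1083, I(31/11))) + k(1079)) = √(1/(-4354734 + (2*(31/11) + 24*(-1083))) + 3*1079) = √(1/(-4354734 + (2*(31*(1/11)) - 25992)) + 3237) = √(1/(-4354734 + (2*(31/11) - 25992)) + 3237) = √(1/(-4354734 + (62/11 - 25992)) + 3237) = √(1/(-4354734 - 285850/11) + 3237) = √(1/(-48187924/11) + 3237) = √(-11/48187924 + 3237) = √(155984309977/48187924) = √1879140018591029437/24093962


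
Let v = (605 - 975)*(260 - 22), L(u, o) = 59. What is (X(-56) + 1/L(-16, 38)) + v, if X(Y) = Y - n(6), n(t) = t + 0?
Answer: -5199197/59 ≈ -88122.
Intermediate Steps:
n(t) = t
X(Y) = -6 + Y (X(Y) = Y - 1*6 = Y - 6 = -6 + Y)
v = -88060 (v = -370*238 = -88060)
(X(-56) + 1/L(-16, 38)) + v = ((-6 - 56) + 1/59) - 88060 = (-62 + 1/59) - 88060 = -3657/59 - 88060 = -5199197/59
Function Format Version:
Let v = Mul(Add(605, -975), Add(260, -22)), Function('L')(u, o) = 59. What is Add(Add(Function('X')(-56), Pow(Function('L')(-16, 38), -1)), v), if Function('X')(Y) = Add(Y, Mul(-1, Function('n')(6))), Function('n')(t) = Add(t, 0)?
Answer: Rational(-5199197, 59) ≈ -88122.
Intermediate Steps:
Function('n')(t) = t
Function('X')(Y) = Add(-6, Y) (Function('X')(Y) = Add(Y, Mul(-1, 6)) = Add(Y, -6) = Add(-6, Y))
v = -88060 (v = Mul(-370, 238) = -88060)
Add(Add(Function('X')(-56), Pow(Function('L')(-16, 38), -1)), v) = Add(Add(Add(-6, -56), Pow(59, -1)), -88060) = Add(Add(-62, Rational(1, 59)), -88060) = Add(Rational(-3657, 59), -88060) = Rational(-5199197, 59)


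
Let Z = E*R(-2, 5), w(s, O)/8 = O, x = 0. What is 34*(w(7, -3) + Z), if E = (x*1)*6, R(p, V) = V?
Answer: -816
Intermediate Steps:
w(s, O) = 8*O
E = 0 (E = (0*1)*6 = 0*6 = 0)
Z = 0 (Z = 0*5 = 0)
34*(w(7, -3) + Z) = 34*(8*(-3) + 0) = 34*(-24 + 0) = 34*(-24) = -816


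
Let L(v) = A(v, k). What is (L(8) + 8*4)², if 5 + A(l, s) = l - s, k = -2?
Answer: 1369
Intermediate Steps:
A(l, s) = -5 + l - s (A(l, s) = -5 + (l - s) = -5 + l - s)
L(v) = -3 + v (L(v) = -5 + v - 1*(-2) = -5 + v + 2 = -3 + v)
(L(8) + 8*4)² = ((-3 + 8) + 8*4)² = (5 + 32)² = 37² = 1369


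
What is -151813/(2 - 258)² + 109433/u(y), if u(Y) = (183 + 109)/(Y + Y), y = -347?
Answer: -1244318571117/4784128 ≈ -2.6009e+5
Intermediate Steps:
u(Y) = 146/Y (u(Y) = 292/((2*Y)) = 292*(1/(2*Y)) = 146/Y)
-151813/(2 - 258)² + 109433/u(y) = -151813/(2 - 258)² + 109433/((146/(-347))) = -151813/((-256)²) + 109433/((146*(-1/347))) = -151813/65536 + 109433/(-146/347) = -151813*1/65536 + 109433*(-347/146) = -151813/65536 - 37973251/146 = -1244318571117/4784128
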